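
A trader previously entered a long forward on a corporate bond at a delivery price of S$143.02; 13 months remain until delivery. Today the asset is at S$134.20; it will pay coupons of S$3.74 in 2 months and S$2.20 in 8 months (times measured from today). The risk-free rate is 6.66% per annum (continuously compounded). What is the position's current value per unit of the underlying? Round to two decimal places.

-S$4.67

PV(remaining coupons) I = 3.74·e^(−0.0666·2/12) + 2.20·e^(−0.0666·8/12) = 5.8032
Current forward F = (S − I)·e^(rT) = (134.20 − 5.8032)·e^(0.0666·13/12) = 128.3968 × 1.074817 = 138.0031
Value (long) = (F − K)·e^(−rT) = (138.0031 − 143.02) × 0.930391 = -4.6677
Value = -S$4.67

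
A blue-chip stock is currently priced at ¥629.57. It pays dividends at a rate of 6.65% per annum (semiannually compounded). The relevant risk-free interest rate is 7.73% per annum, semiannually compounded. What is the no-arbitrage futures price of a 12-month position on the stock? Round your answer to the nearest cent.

F = S · (1+r/2)^(2T) / (1+q/2)^(2T)
= 629.57 × 1.078794 / 1.067606 = 629.57 × 1.010480
F = ¥636.17

¥636.17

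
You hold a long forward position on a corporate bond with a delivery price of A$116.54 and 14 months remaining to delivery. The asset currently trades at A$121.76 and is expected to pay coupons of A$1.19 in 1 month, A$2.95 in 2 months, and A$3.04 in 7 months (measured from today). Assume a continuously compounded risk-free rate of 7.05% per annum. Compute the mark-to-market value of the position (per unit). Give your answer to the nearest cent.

PV(remaining coupons) I = 1.19·e^(−0.0705·1/12) + 2.95·e^(−0.0705·2/12) + 3.04·e^(−0.0705·7/12) = 7.0161
Current forward F = (S − I)·e^(rT) = (121.76 − 7.0161)·e^(0.0705·14/12) = 114.7439 × 1.085727 = 124.5806
Value (long) = (F − K)·e^(−rT) = (124.5806 − 116.54) × 0.921042 = 7.4057
Value = A$7.41

A$7.41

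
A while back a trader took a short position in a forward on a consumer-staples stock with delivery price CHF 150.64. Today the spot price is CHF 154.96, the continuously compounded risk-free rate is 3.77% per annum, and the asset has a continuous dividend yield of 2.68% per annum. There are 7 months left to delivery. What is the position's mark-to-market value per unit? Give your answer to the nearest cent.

-CHF 5.19

Current fair forward for the remaining 7 months: F = S·e^((r − q)·T), (r − q) = 0.0377 − 0.0268 = 0.0109
F = 154.96 · e^(0.0109 × 7/12) = 154.96 × 1.006379 = 155.9485
Value of long forward = (F − K)·e^(−rT) = (155.9485 − 150.64) · e^(−0.0377·7/12)
= 5.3085 × 0.978248 = 5.19
Short position value = −(long value) = -CHF 5.19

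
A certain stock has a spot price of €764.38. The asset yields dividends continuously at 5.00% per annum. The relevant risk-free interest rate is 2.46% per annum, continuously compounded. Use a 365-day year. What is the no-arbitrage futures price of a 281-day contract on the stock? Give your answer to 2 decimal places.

F = S·e^((r − q)T) = 764.38 · e^((0.0246 − 0.0500) × 281/365)
= 764.38 · e^-0.019555 = 764.38 × 0.980635
F = €749.58

€749.58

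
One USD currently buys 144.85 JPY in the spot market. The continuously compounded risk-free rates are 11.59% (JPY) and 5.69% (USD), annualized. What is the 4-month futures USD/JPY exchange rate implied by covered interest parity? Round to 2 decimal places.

147.73

F = S·e^((r_JPY − r_USD)T) = 144.85 · e^((0.1159 − 0.0569) × 4/12)
= 144.85 · e^0.019667 = 144.85 × 1.019862
F = 147.73 JPY per USD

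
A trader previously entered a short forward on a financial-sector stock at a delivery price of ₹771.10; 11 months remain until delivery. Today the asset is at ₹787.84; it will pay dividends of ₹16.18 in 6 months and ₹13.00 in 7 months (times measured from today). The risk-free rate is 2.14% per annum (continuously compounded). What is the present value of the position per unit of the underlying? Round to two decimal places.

PV(remaining dividends) I = 16.18·e^(−0.0214·6/12) + 13.00·e^(−0.0214·7/12) = 28.8465
Current forward F = (S − I)·e^(rT) = (787.84 − 28.8465)·e^(0.0214·11/12) = 758.9935 × 1.019810 = 774.0292
Value (long) = (F − K)·e^(−rT) = (774.0292 − 771.10) × 0.980574 = 2.8723
Short position value = −(long value) = -₹2.87

-₹2.87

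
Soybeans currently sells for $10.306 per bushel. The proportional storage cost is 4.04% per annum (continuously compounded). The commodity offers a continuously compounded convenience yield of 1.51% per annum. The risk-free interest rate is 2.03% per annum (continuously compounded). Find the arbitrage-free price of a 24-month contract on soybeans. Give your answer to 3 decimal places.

$11.290 per bushel

Net carry = r + u − y = 0.0203 + 0.0404 − 0.0151 = 0.0456
F = S·e^((r+u−y)T) = 10.306 · e^(0.0456 × 24/12) = 10.306 · e^0.091200
= 10.306 × 1.095488 = $11.290 per bushel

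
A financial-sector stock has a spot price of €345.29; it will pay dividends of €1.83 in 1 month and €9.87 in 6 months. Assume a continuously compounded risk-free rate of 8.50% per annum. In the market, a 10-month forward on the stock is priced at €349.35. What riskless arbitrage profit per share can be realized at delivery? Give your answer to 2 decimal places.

PV(dividends) I = 1.83·e^(−0.0850·1/12) + 9.87·e^(−0.0850·6/12) = 11.2764
Fair forward F* = (S − I)·e^(rT) = (345.29 − 11.2764)·e^0.070833 = 334.0136 × 1.073402 = 358.5309
Market €349.35 < fair 358.5309: forward underpriced → reverse cash-and-carry (short the stock, invest proceeds at r, pay the dividends, go long the forward).
Profit at T = |F_mkt − F*| = |349.35 − 358.5309| = €9.18 per share

€9.18 per share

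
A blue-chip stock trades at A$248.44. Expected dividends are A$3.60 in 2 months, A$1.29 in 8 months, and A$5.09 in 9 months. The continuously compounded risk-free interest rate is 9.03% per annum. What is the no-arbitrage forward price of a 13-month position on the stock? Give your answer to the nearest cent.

PV(dividends) I = 3.60·e^(−0.0903·2/12) + 1.29·e^(−0.0903·8/12) + 5.09·e^(−0.0903·9/12)
I = 3.5462 + 1.2146 + 4.7567 = 9.5175
F = (S − I)·e^(rT) = (248.44 − 9.5175) · e^(0.0903·13/12)
= 238.9225 · e^0.097825 = 238.9225 × 1.102770 = A$263.48

A$263.48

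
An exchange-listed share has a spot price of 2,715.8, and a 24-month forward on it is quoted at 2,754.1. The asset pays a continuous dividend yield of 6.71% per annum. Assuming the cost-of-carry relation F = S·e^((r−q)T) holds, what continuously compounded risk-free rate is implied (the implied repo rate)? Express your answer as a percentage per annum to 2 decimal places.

From F = S·e^((r−q)T): (r − q) = ln(F/S)/T
ln(2754.1/2715.8) = ln(1.014103) = 0.014004
(r − q) = 0.014004 / (24/12) = 0.007002
r = ln(F/S)/T + q = 0.007002 + 0.0671 = 0.074102
r = 7.41%

7.41%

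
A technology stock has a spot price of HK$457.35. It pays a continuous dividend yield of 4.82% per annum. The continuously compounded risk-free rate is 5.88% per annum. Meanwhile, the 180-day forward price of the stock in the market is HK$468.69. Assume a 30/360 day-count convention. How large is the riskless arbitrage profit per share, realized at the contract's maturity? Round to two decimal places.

HK$8.91 per share

Fair forward: F* = S·e^(carry·T), with carry = (r − q) = 0.0588 − 0.0482 = 0.0106
F* = 457.35 · e^(0.0106 × 180/360) = 457.35 · e^0.005300 = 457.35 × 1.005314 = HK$459.7804
Market HK$468.69 > fair HK$459.7804: forward overpriced → cash-and-carry (buy spot, short the forward).
At maturity, profit = |F_mkt − F*| = |468.69 − 459.7804| = HK$8.91 per share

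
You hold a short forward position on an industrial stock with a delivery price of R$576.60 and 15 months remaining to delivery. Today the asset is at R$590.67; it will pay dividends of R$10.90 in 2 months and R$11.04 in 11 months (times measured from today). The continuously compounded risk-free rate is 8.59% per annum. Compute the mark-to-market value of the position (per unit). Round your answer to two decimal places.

-R$51.83

PV(remaining dividends) I = 10.90·e^(−0.0859·2/12) + 11.04·e^(−0.0859·11/12) = 20.9491
Current forward F = (S − I)·e^(rT) = (590.67 − 20.9491)·e^(0.0859·15/12) = 569.7209 × 1.113352 = 634.2999
Value (long) = (F − K)·e^(−rT) = (634.2999 − 576.60) × 0.898189 = 51.8254
Short position value = −(long value) = -R$51.83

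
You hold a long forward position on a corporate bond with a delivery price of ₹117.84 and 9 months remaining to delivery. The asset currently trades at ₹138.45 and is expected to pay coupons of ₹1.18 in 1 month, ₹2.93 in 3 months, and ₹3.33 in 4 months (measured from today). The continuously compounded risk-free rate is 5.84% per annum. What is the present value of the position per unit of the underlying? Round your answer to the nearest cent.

₹18.33

PV(remaining coupons) I = 1.18·e^(−0.0584·1/12) + 2.93·e^(−0.0584·3/12) + 3.33·e^(−0.0584·4/12) = 7.3276
Current forward F = (S − I)·e^(rT) = (138.45 − 7.3276)·e^(0.0584·9/12) = 131.1224 × 1.044773 = 136.9931
Value (long) = (F − K)·e^(−rT) = (136.9931 − 117.84) × 0.957145 = 18.3323
Value = ₹18.33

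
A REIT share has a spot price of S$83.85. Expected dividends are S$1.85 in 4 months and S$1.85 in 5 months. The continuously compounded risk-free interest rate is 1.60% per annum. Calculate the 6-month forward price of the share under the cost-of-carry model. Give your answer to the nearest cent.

S$80.82

PV(dividends) I = 1.85·e^(−0.0160·4/12) + 1.85·e^(−0.0160·5/12)
I = 1.8402 + 1.8377 = 3.6779
F = (S − I)·e^(rT) = (83.85 − 3.6779) · e^(0.0160·6/12)
= 80.1721 · e^0.008000 = 80.1721 × 1.008032 = S$80.82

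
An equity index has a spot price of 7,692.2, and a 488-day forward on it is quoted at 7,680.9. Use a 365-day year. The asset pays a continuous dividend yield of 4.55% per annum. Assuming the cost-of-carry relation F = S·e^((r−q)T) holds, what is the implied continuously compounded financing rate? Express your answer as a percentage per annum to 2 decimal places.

4.44%

From F = S·e^((r−q)T): (r − q) = ln(F/S)/T
ln(7680.9/7692.2) = ln(0.998531) = -0.001470
(r − q) = -0.001470 / (488/365) = -0.001099
r = ln(F/S)/T + q = -0.001099 + 0.0455 = 0.044401
r = 4.44%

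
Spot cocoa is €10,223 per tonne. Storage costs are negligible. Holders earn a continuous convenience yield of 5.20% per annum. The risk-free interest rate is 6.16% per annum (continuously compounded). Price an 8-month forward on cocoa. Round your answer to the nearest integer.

Net carry = r + u − y = 0.0616 + 0.0000 − 0.0520 = 0.0096
F = S·e^((r+u−y)T) = 10223 · e^(0.0096 × 8/12) = 10223 · e^0.006400
= 10223 × 1.006421 = €10,289 per tonne

€10,289 per tonne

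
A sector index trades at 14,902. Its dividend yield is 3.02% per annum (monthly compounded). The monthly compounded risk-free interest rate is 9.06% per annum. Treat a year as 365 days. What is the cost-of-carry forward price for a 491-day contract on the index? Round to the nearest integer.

16,157

F = S · (1+r/12)^(12T) / (1+q/12)^(12T)
= 14902 × 1.129097 / 1.041409 = 14902 × 1.084201
F = 16,157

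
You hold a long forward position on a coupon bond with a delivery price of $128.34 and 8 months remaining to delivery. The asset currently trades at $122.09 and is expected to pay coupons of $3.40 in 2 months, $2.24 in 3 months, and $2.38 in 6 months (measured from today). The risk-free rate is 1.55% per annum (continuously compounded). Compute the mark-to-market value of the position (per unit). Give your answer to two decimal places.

-$12.91

PV(remaining coupons) I = 3.40·e^(−0.0155·2/12) + 2.24·e^(−0.0155·3/12) + 2.38·e^(−0.0155·6/12) = 7.9842
Current forward F = (S − I)·e^(rT) = (122.09 − 7.9842)·e^(0.0155·8/12) = 114.1058 × 1.010387 = 115.2910
Value (long) = (F − K)·e^(−rT) = (115.2910 − 128.34) × 0.989720 = -12.9149
Value = -$12.91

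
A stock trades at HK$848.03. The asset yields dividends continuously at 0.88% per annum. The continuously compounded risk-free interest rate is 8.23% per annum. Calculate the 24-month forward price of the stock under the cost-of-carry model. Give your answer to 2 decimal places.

F = S·e^((r − q)T) = 848.03 · e^((0.0823 − 0.0088) × 24/12)
= 848.03 · e^0.147000 = 848.03 × 1.158354
F = HK$982.32

HK$982.32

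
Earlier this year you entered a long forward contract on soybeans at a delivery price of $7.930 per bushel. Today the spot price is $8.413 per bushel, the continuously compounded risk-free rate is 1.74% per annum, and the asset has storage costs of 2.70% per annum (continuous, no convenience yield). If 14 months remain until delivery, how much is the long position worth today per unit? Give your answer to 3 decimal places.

Current fair forward for the remaining 14 months: F = S·e^((r + u)·T), (r + u) = 0.0174 + 0.0270 = 0.0444
F = 8.413 · e^(0.0444 × 14/12) = 8.413 × 1.053165 = 8.8603
Value of long forward = (F − K)·e^(−rT) = (8.8603 − 7.930) · e^(−0.0174·14/12)
= 0.9303 × 0.979905 = 0.912

$0.912 per bushel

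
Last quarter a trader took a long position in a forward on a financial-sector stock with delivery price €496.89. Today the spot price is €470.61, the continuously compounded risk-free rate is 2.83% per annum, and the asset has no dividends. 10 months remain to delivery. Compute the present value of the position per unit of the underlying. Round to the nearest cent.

-€14.70

Current fair forward for the remaining 10 months: F = S·e^(r·T), r = 0.0283
F = 470.61 · e^(0.0283 × 10/12) = 470.61 × 1.023864 = 481.8406
Value of long forward = (F − K)·e^(−rT) = (481.8406 − 496.89) · e^(−0.0283·10/12)
= -15.0494 × 0.976693 = -14.70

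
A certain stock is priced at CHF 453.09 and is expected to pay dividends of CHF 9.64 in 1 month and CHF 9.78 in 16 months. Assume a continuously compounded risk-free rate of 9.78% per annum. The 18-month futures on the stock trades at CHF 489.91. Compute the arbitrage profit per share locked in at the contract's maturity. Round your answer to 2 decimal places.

PV(dividends) I = 9.64·e^(−0.0978·1/12) + 9.78·e^(−0.0978·16/12) = 18.1461
Fair futures F* = (S − I)·e^(rT) = (453.09 − 18.1461)·e^0.146700 = 434.9439 × 1.158007 = 503.6681
Market CHF 489.91 < fair 503.6681: forward underpriced → reverse cash-and-carry (short the stock, invest proceeds at r, pay the dividends, go long the forward).
Profit at T = |F_mkt − F*| = |489.91 − 503.6681| = CHF 13.76 per share

CHF 13.76 per share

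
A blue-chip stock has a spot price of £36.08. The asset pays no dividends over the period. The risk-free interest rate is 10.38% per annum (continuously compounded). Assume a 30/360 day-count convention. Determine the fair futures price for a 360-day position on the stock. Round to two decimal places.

£40.03

F = S·e^(rT) = 36.08 · e^(0.1038 × 360/360)
= 36.08 · e^0.103800 = 36.08 × 1.109379
F = £40.03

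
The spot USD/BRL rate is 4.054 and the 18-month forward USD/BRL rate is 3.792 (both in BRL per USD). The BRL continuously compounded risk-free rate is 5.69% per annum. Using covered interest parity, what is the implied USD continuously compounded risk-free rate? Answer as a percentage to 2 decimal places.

10.14%

F = S·e^((r_BRL − r_USD)T) ⇒ r_USD = r_BRL − ln(F/S)/T
ln(3.792/4.054) = -0.066810; /(18/12) = -0.044540
r_USD = 0.0569 + 0.044540 = 0.101440
r_USD = 10.14%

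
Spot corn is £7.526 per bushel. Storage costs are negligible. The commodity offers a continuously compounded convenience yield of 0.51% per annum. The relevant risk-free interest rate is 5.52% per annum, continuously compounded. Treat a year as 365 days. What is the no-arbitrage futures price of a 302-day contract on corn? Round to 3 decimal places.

Net carry = r + u − y = 0.0552 + 0.0000 − 0.0051 = 0.0501
F = S·e^((r+u−y)T) = 7.526 · e^(0.0501 × 302/365) = 7.526 · e^0.041453
= 7.526 × 1.042324 = £7.845 per bushel

£7.845 per bushel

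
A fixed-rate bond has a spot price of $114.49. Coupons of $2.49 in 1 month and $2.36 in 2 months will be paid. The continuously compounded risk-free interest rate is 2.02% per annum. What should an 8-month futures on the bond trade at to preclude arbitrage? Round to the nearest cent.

PV(coupons) I = 2.49·e^(−0.0202·1/12) + 2.36·e^(−0.0202·2/12)
I = 2.4858 + 2.3521 = 4.8379
F = (S − I)·e^(rT) = (114.49 − 4.8379) · e^(0.0202·8/12)
= 109.6521 · e^0.013467 = 109.6521 × 1.013558 = $111.14

$111.14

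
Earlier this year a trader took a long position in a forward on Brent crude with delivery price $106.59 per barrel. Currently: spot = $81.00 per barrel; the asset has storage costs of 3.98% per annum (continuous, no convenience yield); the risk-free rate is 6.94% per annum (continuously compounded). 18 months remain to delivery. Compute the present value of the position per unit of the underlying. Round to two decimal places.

-$10.07 per barrel

Current fair forward for the remaining 18 months: F = S·e^((r + u)·T), (r + u) = 0.0694 + 0.0398 = 0.1092
F = 81.00 · e^(0.1092 × 18/12) = 81.00 × 1.177979 = 95.4163
Value of long forward = (F − K)·e^(−rT) = (95.4163 − 106.59) · e^(−0.0694·18/12)
= -11.1737 × 0.901135 = -10.07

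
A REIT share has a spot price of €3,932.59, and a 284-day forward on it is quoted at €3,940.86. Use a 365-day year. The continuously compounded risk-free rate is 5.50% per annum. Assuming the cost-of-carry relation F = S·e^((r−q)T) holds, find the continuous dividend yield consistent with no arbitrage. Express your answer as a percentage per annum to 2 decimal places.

From F = S·e^((r−q)T): (r − q) = ln(F/S)/T
ln(3940.86/3932.59) = ln(1.002103) = 0.002101
(r − q) = 0.002101 / (284/365) = 0.002700
q = r − ln(F/S)/T = 0.0550 − 0.002700 = 0.052300
q = 5.23%

5.23%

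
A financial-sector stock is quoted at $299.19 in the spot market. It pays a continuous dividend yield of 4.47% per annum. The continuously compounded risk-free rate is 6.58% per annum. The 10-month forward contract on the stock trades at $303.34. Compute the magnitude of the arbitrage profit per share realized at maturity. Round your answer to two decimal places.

Fair forward: F* = S·e^(carry·T), with carry = (r − q) = 0.0658 − 0.0447 = 0.0211
F* = 299.19 · e^(0.0211 × 10/12) = 299.19 · e^0.017583 = 299.19 × 1.017738 = $304.4970
Market $303.34 < fair $304.4970: forward underpriced → reverse cash-and-carry (short spot, go long the forward).
At maturity, profit = |F_mkt − F*| = |303.34 − 304.4970| = $1.16 per share

$1.16 per share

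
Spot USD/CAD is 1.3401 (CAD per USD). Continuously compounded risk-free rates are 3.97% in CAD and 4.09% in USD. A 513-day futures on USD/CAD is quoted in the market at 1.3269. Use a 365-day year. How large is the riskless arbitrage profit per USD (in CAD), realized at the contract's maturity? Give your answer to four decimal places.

0.0109 per USD (in CAD)

Fair futures: F* = S·e^(carry·T), with carry = (r_CAD − r_USD) = 0.0397 − 0.0409 = -0.0012
F* = 1.3401 · e^(-0.0012 × 513/365) = 1.3401 · e^-0.001687 = 1.3401 × 0.998314 = 1.3378
Market 1.3269 < fair 1.3378: forward underpriced → reverse cash-and-carry (short spot, go long the forward).
At maturity, profit = |F_mkt − F*| = |1.3269 − 1.3378| = 0.0109 per USD (in CAD)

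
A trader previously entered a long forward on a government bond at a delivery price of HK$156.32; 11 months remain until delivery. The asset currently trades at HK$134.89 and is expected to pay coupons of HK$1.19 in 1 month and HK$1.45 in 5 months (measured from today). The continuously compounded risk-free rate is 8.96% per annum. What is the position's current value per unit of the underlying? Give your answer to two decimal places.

PV(remaining coupons) I = 1.19·e^(−0.0896·1/12) + 1.45·e^(−0.0896·5/12) = 2.5780
Current forward F = (S − I)·e^(rT) = (134.89 − 2.5780)·e^(0.0896·11/12) = 132.3120 × 1.085601 = 143.6380
Value (long) = (F − K)·e^(−rT) = (143.6380 − 156.32) × 0.921149 = -11.6820
Value = -HK$11.68

-HK$11.68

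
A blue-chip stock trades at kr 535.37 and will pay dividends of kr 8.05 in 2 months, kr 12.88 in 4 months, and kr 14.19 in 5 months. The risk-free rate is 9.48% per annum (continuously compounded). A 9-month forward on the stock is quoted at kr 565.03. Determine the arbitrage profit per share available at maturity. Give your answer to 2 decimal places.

kr 26.76 per share

PV(dividends) I = 8.05·e^(−0.0948·2/12) + 12.88·e^(−0.0948·4/12) + 14.19·e^(−0.0948·5/12) = 34.0436
Fair forward F* = (S − I)·e^(rT) = (535.37 − 34.0436)·e^0.071100 = 501.3264 × 1.073689 = 538.2686
Market kr 565.03 > fair 538.2686: forward overpriced → cash-and-carry (borrow at r, buy the stock and collect the dividends, short the forward).
Profit at T = |F_mkt − F*| = |565.03 − 538.2686| = kr 26.76 per share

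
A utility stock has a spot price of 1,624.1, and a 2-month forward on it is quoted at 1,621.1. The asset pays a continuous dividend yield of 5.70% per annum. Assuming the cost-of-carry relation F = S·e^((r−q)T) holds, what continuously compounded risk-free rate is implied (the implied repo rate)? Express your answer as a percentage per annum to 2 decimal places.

From F = S·e^((r−q)T): (r − q) = ln(F/S)/T
ln(1621.1/1624.1) = ln(0.998153) = -0.001849
(r − q) = -0.001849 / (2/12) = -0.011094
r = ln(F/S)/T + q = -0.011094 + 0.0570 = 0.045906
r = 4.59%

4.59%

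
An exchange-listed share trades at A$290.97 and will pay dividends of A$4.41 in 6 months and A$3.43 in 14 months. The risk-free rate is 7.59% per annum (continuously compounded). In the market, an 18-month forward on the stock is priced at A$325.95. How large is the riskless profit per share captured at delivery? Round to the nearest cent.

A$8.17 per share

PV(dividends) I = 4.41·e^(−0.0759·6/12) + 3.43·e^(−0.0759·14/12) = 7.3851
Fair forward F* = (S − I)·e^(rT) = (290.97 − 7.3851)·e^0.113850 = 283.5849 × 1.120584 = 317.7807
Market A$325.95 > fair 317.7807: forward overpriced → cash-and-carry (borrow at r, buy the stock and collect the dividends, short the forward).
Profit at T = |F_mkt − F*| = |325.95 − 317.7807| = A$8.17 per share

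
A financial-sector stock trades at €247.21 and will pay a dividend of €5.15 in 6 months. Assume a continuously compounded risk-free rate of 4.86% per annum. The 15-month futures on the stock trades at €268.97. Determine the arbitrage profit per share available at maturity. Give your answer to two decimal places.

€11.62 per share

PV(dividends) I = 5.15·e^(−0.0486·6/12) = 5.0264
Fair futures F* = (S − I)·e^(rT) = (247.21 − 5.0264)·e^0.060750 = 242.1836 × 1.062633 = 257.3523
Market €268.97 > fair 257.3523: forward overpriced → cash-and-carry (borrow at r, buy the stock and collect the dividends, short the forward).
Profit at T = |F_mkt − F*| = |268.97 − 257.3523| = €11.62 per share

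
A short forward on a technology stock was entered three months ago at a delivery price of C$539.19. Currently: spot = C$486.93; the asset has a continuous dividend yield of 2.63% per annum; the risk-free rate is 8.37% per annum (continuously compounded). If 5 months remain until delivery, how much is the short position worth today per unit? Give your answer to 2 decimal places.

C$39.09

Current fair forward for the remaining 5 months: F = S·e^((r − q)·T), (r − q) = 0.0837 − 0.0263 = 0.0574
F = 486.93 · e^(0.0574 × 5/12) = 486.93 × 1.024205 = 498.7161
Value of long forward = (F − K)·e^(−rT) = (498.7161 − 539.19) · e^(−0.0837·5/12)
= -40.4739 × 0.965726 = -39.09
Short position value = −(long value) = C$39.09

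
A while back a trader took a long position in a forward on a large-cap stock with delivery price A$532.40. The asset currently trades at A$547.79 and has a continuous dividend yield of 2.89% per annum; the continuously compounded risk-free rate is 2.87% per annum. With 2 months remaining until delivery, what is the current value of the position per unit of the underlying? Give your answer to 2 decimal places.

Current fair forward for the remaining 2 months: F = S·e^((r − q)·T), (r − q) = 0.0287 − 0.0289 = -0.0002
F = 547.79 · e^(-0.0002 × 2/12) = 547.79 × 0.999967 = 547.7719
Value of long forward = (F − K)·e^(−rT) = (547.7719 − 532.40) · e^(−0.0287·2/12)
= 15.3719 × 0.995228 = 15.30

A$15.30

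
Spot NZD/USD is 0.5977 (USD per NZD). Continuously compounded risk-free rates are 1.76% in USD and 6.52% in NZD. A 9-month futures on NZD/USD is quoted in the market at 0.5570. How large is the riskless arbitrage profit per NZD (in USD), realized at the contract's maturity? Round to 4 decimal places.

0.0197 per NZD (in USD)

Fair futures: F* = S·e^(carry·T), with carry = (r_USD − r_NZD) = 0.0176 − 0.0652 = -0.0476
F* = 0.5977 · e^(-0.0476 × 9/12) = 0.5977 · e^-0.035700 = 0.5977 × 0.964930 = 0.5767
Market 0.5570 < fair 0.5767: forward underpriced → reverse cash-and-carry (short spot, go long the forward).
At maturity, profit = |F_mkt − F*| = |0.5570 − 0.5767| = 0.0197 per NZD (in USD)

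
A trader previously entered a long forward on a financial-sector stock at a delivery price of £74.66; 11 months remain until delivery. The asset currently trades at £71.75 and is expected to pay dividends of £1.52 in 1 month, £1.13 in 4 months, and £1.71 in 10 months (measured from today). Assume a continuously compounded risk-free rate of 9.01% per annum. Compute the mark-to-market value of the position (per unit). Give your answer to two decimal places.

-£1.18

PV(remaining dividends) I = 1.52·e^(−0.0901·1/12) + 1.13·e^(−0.0901·4/12) + 1.71·e^(−0.0901·10/12) = 4.1915
Current forward F = (S − I)·e^(rT) = (71.75 − 4.1915)·e^(0.0901·11/12) = 67.5585 × 1.086098 = 73.3752
Value (long) = (F − K)·e^(−rT) = (73.3752 − 74.66) × 0.920727 = -1.1830
Value = -£1.18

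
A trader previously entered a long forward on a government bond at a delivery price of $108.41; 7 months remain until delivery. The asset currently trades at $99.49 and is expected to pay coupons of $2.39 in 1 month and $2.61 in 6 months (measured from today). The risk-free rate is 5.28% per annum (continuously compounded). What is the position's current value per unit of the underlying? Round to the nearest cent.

PV(remaining coupons) I = 2.39·e^(−0.0528·1/12) + 2.61·e^(−0.0528·6/12) = 4.9215
Current forward F = (S − I)·e^(rT) = (99.49 − 4.9215)·e^(0.0528·7/12) = 94.5685 × 1.031279 = 97.5265
Value (long) = (F − K)·e^(−rT) = (97.5265 − 108.41) × 0.969669 = -10.5534
Value = -$10.55

-$10.55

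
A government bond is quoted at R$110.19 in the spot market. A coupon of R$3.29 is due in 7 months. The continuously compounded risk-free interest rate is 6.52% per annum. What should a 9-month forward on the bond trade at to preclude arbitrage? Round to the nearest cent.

R$112.39

PV(coupons) I = 3.29·e^(−0.0652·7/12)
I = 3.1672
F = (S − I)·e^(rT) = (110.19 − 3.1672) · e^(0.0652·9/12)
= 107.0228 · e^0.048900 = 107.0228 × 1.050115 = R$112.39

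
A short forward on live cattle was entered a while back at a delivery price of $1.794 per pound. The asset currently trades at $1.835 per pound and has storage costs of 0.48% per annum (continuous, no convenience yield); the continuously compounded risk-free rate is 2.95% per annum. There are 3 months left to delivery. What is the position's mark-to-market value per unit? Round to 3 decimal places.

Current fair forward for the remaining 3 months: F = S·e^((r + u)·T), (r + u) = 0.0295 + 0.0048 = 0.0343
F = 1.835 · e^(0.0343 × 3/12) = 1.835 × 1.008612 = 1.8508
Value of long forward = (F − K)·e^(−rT) = (1.8508 − 1.794) · e^(−0.0295·3/12)
= 0.0568 × 0.992652 = 0.056
Short position value = −(long value) = -$0.056

-$0.056 per pound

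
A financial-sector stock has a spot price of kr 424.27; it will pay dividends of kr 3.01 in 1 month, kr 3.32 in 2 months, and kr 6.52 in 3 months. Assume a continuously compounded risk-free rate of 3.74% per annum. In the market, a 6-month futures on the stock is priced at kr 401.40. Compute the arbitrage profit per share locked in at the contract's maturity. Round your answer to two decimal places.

PV(dividends) I = 3.01·e^(−0.0374·1/12) + 3.32·e^(−0.0374·2/12) + 6.52·e^(−0.0374·3/12) = 12.7593
Fair futures F* = (S − I)·e^(rT) = (424.27 − 12.7593)·e^0.018700 = 411.5107 × 1.018876 = 419.2784
Market kr 401.40 < fair 419.2784: forward underpriced → reverse cash-and-carry (short the stock, invest proceeds at r, pay the dividends, go long the forward).
Profit at T = |F_mkt − F*| = |401.40 − 419.2784| = kr 17.88 per share

kr 17.88 per share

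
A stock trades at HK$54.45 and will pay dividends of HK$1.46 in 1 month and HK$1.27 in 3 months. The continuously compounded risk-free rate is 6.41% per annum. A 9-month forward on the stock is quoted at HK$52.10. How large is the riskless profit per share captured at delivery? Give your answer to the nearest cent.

HK$2.20 per share

PV(dividends) I = 1.46·e^(−0.0641·1/12) + 1.27·e^(−0.0641·3/12) = 2.7020
Fair forward F* = (S − I)·e^(rT) = (54.45 − 2.7020)·e^0.048075 = 51.7480 × 1.049249 = 54.2965
Market HK$52.10 < fair 54.2965: forward underpriced → reverse cash-and-carry (short the stock, invest proceeds at r, pay the dividends, go long the forward).
Profit at T = |F_mkt − F*| = |52.10 − 54.2965| = HK$2.20 per share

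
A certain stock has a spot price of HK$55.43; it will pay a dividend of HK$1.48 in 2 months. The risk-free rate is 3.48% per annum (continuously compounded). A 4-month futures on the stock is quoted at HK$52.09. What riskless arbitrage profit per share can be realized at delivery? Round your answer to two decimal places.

HK$2.50 per share

PV(dividends) I = 1.48·e^(−0.0348·2/12) = 1.4714
Fair futures F* = (S − I)·e^(rT) = (55.43 − 1.4714)·e^0.011600 = 53.9586 × 1.011668 = 54.5882
Market HK$52.09 < fair 54.5882: forward underpriced → reverse cash-and-carry (short the stock, invest proceeds at r, pay the dividends, go long the forward).
Profit at T = |F_mkt − F*| = |52.09 − 54.5882| = HK$2.50 per share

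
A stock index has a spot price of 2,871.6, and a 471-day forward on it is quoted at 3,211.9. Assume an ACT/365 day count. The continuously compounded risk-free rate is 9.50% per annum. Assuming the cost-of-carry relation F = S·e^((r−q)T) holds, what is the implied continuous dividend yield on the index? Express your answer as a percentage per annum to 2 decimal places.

From F = S·e^((r−q)T): (r − q) = ln(F/S)/T
ln(3211.9/2871.6) = ln(1.118505) = 0.111993
(r − q) = 0.111993 / (471/365) = 0.086789
q = r − ln(F/S)/T = 0.0950 − 0.086789 = 0.008211
q = 0.82%

0.82%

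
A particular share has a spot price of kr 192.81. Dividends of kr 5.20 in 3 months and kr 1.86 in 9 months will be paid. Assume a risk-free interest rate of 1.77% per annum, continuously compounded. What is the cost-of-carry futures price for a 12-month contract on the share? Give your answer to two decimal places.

PV(dividends) I = 5.20·e^(−0.0177·3/12) + 1.86·e^(−0.0177·9/12)
I = 5.1770 + 1.8355 = 7.0125
F = (S − I)·e^(rT) = (192.81 − 7.0125) · e^(0.0177·12/12)
= 185.7975 · e^0.017700 = 185.7975 × 1.017858 = kr 189.12

kr 189.12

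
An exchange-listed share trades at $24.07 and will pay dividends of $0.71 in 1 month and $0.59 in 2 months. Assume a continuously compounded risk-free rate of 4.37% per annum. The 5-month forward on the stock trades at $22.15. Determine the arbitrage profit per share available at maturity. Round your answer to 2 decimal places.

PV(dividends) I = 0.71·e^(−0.0437·1/12) + 0.59·e^(−0.0437·2/12) = 1.2931
Fair forward F* = (S − I)·e^(rT) = (24.07 − 1.2931)·e^0.018208 = 22.7769 × 1.018375 = 23.1954
Market $22.15 < fair 23.1954: forward underpriced → reverse cash-and-carry (short the stock, invest proceeds at r, pay the dividends, go long the forward).
Profit at T = |F_mkt − F*| = |22.15 − 23.1954| = $1.05 per share

$1.05 per share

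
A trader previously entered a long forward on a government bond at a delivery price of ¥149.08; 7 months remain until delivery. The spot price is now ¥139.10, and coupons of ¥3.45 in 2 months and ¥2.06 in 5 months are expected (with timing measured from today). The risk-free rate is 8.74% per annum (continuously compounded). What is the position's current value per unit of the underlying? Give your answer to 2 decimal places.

-¥7.96

PV(remaining coupons) I = 3.45·e^(−0.0874·2/12) + 2.06·e^(−0.0874·5/12) = 5.3864
Current forward F = (S − I)·e^(rT) = (139.10 − 5.3864)·e^(0.0874·7/12) = 133.7136 × 1.052305 = 140.7075
Value (long) = (F − K)·e^(−rT) = (140.7075 − 149.08) × 0.950295 = -7.9563
Value = -¥7.96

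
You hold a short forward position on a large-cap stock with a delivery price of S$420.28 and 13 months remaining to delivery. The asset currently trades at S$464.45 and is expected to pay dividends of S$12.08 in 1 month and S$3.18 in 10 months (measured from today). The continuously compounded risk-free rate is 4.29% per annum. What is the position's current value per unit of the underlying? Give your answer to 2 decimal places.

PV(remaining dividends) I = 12.08·e^(−0.0429·1/12) + 3.18·e^(−0.0429·10/12) = 15.1052
Current forward F = (S − I)·e^(rT) = (464.45 − 15.1052)·e^(0.0429·13/12) = 449.3448 × 1.047572 = 470.7210
Value (long) = (F − K)·e^(−rT) = (470.7210 − 420.28) × 0.954588 = 48.1504
Short position value = −(long value) = -S$48.15

-S$48.15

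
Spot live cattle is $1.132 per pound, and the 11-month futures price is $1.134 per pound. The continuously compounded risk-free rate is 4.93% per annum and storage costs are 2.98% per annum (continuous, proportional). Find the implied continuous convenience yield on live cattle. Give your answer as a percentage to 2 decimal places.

F = S·e^((r+u−y)T) ⇒ (r+u−y) = ln(F/S)/T
ln(1.134/1.132) = 0.001765; /T ⇒ 0.001925
y = r + u − ln(F/S)/T = 0.0493 + 0.0298 − 0.001925 = 0.077175
y = 7.72%

7.72%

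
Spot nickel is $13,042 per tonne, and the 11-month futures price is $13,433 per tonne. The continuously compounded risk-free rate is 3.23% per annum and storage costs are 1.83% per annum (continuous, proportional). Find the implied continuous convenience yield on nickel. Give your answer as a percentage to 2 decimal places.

1.84%

F = S·e^((r+u−y)T) ⇒ (r+u−y) = ln(F/S)/T
ln(13433/13042) = 0.029539; /T ⇒ 0.032224
y = r + u − ln(F/S)/T = 0.0323 + 0.0183 − 0.032224 = 0.018376
y = 1.84%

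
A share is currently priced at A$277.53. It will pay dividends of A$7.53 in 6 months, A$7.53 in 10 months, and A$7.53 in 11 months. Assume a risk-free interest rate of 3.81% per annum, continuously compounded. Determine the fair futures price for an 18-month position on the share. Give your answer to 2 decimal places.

PV(dividends) I = 7.53·e^(−0.0381·6/12) + 7.53·e^(−0.0381·10/12) + 7.53·e^(−0.0381·11/12)
I = 7.3879 + 7.2947 + 7.2716 = 21.9542
F = (S − I)·e^(rT) = (277.53 − 21.9542) · e^(0.0381·18/12)
= 255.5758 · e^0.057150 = 255.5758 × 1.058815 = A$270.61

A$270.61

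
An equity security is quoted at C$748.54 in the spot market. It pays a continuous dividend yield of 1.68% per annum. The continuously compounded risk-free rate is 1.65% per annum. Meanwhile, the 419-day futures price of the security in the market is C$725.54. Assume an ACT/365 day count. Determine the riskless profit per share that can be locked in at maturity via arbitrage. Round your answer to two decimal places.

C$22.74 per share

Fair futures: F* = S·e^(carry·T), with carry = (r − q) = 0.0165 − 0.0168 = -0.0003
F* = 748.54 · e^(-0.0003 × 419/365) = 748.54 · e^-0.000344 = 748.54 × 0.999656 = C$748.2825
Market C$725.54 < fair C$748.2825: forward underpriced → reverse cash-and-carry (short spot, go long the forward).
At maturity, profit = |F_mkt − F*| = |725.54 − 748.2825| = C$22.74 per share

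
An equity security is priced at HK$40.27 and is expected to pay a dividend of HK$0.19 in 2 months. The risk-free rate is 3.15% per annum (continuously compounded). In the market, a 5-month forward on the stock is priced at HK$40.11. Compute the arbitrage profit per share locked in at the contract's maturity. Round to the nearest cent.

HK$0.50 per share

PV(dividends) I = 0.19·e^(−0.0315·2/12) = 0.1890
Fair forward F* = (S − I)·e^(rT) = (40.27 − 0.1890)·e^0.013125 = 40.0810 × 1.013212 = 40.6106
Market HK$40.11 < fair 40.6106: forward underpriced → reverse cash-and-carry (short the stock, invest proceeds at r, pay the dividends, go long the forward).
Profit at T = |F_mkt − F*| = |40.11 − 40.6106| = HK$0.50 per share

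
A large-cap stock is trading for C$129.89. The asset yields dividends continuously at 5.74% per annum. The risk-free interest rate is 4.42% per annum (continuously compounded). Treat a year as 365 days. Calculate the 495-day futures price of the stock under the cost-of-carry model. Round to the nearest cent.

F = S·e^((r − q)T) = 129.89 · e^((0.0442 − 0.0574) × 495/365)
= 129.89 · e^-0.017901 = 129.89 × 0.982258
F = C$127.59

C$127.59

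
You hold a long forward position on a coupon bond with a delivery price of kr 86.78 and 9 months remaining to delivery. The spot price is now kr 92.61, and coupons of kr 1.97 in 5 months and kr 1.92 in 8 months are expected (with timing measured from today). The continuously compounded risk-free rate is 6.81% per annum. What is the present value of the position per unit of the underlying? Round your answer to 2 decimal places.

kr 6.40

PV(remaining coupons) I = 1.97·e^(−0.0681·5/12) + 1.92·e^(−0.0681·8/12) = 3.7497
Current forward F = (S − I)·e^(rT) = (92.61 − 3.7497)·e^(0.0681·9/12) = 88.8603 × 1.052402 = 93.5168
Value (long) = (F − K)·e^(−rT) = (93.5168 − 86.78) × 0.950207 = 6.4014
Value = kr 6.40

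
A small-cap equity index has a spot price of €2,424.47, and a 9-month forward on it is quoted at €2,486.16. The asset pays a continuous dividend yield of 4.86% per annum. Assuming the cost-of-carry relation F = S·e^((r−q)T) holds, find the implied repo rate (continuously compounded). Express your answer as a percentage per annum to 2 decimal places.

8.21%

From F = S·e^((r−q)T): (r − q) = ln(F/S)/T
ln(2486.16/2424.47) = ln(1.025445) = 0.025127
(r − q) = 0.025127 / (9/12) = 0.033503
r = ln(F/S)/T + q = 0.033503 + 0.0486 = 0.082103
r = 8.21%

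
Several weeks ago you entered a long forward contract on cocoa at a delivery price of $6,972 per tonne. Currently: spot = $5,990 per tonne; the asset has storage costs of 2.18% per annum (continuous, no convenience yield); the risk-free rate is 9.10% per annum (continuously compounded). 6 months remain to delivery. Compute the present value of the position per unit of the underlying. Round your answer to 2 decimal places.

Current fair forward for the remaining 6 months: F = S·e^((r + u)·T), (r + u) = 0.0910 + 0.0218 = 0.1128
F = 5990 · e^(0.1128 × 6/12) = 5990 × 1.05802081 = 6337.5447
Value of long forward = (F − K)·e^(−rT) = (6337.5447 − 6972) · e^(−0.0910·6/12)
= -634.4553 × 0.95551960 = -606.23

-$606.23 per tonne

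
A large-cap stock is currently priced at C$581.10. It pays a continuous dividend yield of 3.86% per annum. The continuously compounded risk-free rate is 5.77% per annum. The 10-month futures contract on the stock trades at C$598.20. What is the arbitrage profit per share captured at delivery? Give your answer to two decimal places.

C$7.78 per share

Fair futures: F* = S·e^(carry·T), with carry = (r − q) = 0.0577 − 0.0386 = 0.0191
F* = 581.10 · e^(0.0191 × 10/12) = 581.10 · e^0.015917 = 581.10 × 1.016044 = C$590.4232
Market C$598.20 > fair C$590.4232: forward overpriced → cash-and-carry (buy spot, short the forward).
At maturity, profit = |F_mkt − F*| = |598.20 − 590.4232| = C$7.78 per share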